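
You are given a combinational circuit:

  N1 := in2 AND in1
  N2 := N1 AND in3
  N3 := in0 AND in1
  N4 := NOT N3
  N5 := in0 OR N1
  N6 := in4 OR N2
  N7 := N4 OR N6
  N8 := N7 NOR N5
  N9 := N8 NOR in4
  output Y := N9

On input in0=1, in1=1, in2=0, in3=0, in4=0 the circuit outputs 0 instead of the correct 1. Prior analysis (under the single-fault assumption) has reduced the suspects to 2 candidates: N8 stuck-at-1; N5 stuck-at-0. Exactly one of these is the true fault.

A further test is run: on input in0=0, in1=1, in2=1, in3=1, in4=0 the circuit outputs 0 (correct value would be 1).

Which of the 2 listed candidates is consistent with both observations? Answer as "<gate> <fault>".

N8 stuck-at-1

Evaluate each candidate on input in0=0, in1=1, in2=1, in3=1, in4=0:
  N8 stuck-at-1: N1=1, N2=1, N3=0, N4=1, N5=1, N6=1, N7=1, N8=1 [stuck-at-1], N9=0 → 0 — matches
  N5 stuck-at-0: N1=1, N2=1, N3=0, N4=1, N5=0 [stuck-at-0], N6=1, N7=1, N8=0, N9=1 → 1 — eliminated
Only N8 stuck-at-1 reproduces the observed 0.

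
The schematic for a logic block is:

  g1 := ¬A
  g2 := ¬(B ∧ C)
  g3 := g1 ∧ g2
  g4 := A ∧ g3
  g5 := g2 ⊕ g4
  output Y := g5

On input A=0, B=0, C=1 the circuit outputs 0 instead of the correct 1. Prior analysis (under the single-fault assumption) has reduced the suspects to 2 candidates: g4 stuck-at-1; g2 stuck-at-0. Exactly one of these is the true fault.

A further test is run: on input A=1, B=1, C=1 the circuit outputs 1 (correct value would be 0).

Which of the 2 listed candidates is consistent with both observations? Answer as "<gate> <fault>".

Evaluate each candidate on input A=1, B=1, C=1:
  g4 stuck-at-1: g1=0, g2=0, g3=0, g4=1 [stuck-at-1], g5=1 → 1 — matches
  g2 stuck-at-0: g1=0, g2=0 [stuck-at-0], g3=0, g4=0, g5=0 → 0 — eliminated
Only g4 stuck-at-1 reproduces the observed 1.

g4 stuck-at-1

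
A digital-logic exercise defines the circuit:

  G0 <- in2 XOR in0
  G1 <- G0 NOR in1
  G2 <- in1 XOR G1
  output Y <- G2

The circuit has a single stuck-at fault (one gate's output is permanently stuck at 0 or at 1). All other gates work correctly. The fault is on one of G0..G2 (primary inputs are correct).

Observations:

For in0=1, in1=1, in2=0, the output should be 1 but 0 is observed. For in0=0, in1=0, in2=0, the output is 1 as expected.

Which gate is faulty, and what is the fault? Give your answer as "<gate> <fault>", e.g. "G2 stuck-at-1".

G1 stuck-at-1

Fault-free values for test 1 (in0=1, in1=1, in2=0): G0=1, G1=0, G2=1, giving Y=1. Observed 0.
Test 1: faults giving observed 0 are {G1 stuck-at-1, G2 stuck-at-0}.
Test 2 (in0=0, in1=0, in2=0): fault-free G0=0, G1=1, G2=1 → 1; observed 1. Eliminates G2 stuck-at-0.
Only G1 stuck-at-1 is consistent with every test.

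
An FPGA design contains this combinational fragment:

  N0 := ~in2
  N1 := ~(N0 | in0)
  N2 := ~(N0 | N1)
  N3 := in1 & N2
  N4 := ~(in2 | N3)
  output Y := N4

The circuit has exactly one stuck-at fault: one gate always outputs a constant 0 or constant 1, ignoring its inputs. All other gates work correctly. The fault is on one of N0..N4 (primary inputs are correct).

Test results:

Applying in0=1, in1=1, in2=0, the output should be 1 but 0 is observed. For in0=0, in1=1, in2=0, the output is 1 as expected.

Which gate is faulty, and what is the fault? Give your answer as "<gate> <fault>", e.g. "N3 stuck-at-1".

Fault-free values for test 1 (in0=1, in1=1, in2=0): N0=1, N1=0, N2=0, N3=0, N4=1, giving Y=1. Observed 0.
Test 1: faults giving observed 0 are {N0 stuck-at-0, N2 stuck-at-1, N3 stuck-at-1, N4 stuck-at-0}.
Test 2 (in0=0, in1=1, in2=0): fault-free N0=1, N1=0, N2=0, N3=0, N4=1 → 1; observed 1. Eliminates N2 stuck-at-1, N3 stuck-at-1, N4 stuck-at-0.
Only N0 stuck-at-0 is consistent with every test.

N0 stuck-at-0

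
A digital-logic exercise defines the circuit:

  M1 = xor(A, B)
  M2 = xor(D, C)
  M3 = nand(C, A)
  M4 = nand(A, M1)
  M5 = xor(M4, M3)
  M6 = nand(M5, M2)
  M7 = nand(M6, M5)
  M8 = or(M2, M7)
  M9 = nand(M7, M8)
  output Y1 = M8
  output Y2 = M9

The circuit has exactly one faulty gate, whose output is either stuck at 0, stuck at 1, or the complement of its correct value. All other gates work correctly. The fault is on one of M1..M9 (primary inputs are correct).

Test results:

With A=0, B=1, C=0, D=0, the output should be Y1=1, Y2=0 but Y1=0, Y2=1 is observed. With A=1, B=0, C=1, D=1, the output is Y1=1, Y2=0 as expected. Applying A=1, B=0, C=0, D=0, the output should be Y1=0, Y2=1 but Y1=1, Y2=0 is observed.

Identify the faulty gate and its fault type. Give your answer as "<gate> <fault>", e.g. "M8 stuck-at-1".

Fault-free values for test 1 (A=0, B=1, C=0, D=0): M1=1, M2=0, M3=1, M4=1, M5=0, M6=1, M7=1, M8=1, M9=0, giving Y1=1, Y2=0. Observed Y1=0, Y2=1.
Test 1: faults giving observed Y1=0, Y2=1 are {M3 stuck-at-0, M3 inverted output, M4 stuck-at-0, M4 inverted output, M5 stuck-at-1, M5 inverted output, M7 stuck-at-0, M7 inverted output, M8 stuck-at-0, M8 inverted output}.
Test 2 (A=1, B=0, C=1, D=1): fault-free M1=1, M2=0, M3=0, M4=0, M5=0, M6=1, M7=1, M8=1, M9=0 → Y1=1, Y2=0; observed Y1=1, Y2=0. Eliminates M3 inverted output, M4 inverted output, M5 stuck-at-1, M5 inverted output, M7 stuck-at-0, M7 inverted output, M8 stuck-at-0, M8 inverted output.
Test 3 (A=1, B=0, C=0, D=0): fault-free M1=1, M2=0, M3=1, M4=0, M5=1, M6=1, M7=0, M8=0, M9=1 → Y1=0, Y2=1; observed Y1=1, Y2=0. Eliminates M4 stuck-at-0.
Only M3 stuck-at-0 is consistent with every test.

M3 stuck-at-0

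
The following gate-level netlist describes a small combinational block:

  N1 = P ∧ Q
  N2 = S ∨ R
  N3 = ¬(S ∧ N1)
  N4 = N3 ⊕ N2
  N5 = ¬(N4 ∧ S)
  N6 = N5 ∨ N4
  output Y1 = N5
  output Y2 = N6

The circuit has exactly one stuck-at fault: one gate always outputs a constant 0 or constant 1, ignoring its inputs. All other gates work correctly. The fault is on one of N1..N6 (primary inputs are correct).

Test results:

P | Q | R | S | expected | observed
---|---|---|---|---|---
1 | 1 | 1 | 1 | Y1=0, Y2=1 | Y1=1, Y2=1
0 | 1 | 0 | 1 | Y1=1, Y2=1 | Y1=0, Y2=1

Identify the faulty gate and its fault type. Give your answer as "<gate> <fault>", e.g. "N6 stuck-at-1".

Fault-free values for test 1 (P=1, Q=1, R=1, S=1): N1=1, N2=1, N3=0, N4=1, N5=0, N6=1, giving Y1=0, Y2=1. Observed Y1=1, Y2=1.
Test 1: faults giving observed Y1=1, Y2=1 are {N1 stuck-at-0, N2 stuck-at-0, N3 stuck-at-1, N4 stuck-at-0, N5 stuck-at-1}.
Test 2 (P=0, Q=1, R=0, S=1): fault-free N1=0, N2=1, N3=1, N4=0, N5=1, N6=1 → Y1=1, Y2=1; observed Y1=0, Y2=1. Eliminates N1 stuck-at-0, N3 stuck-at-1, N4 stuck-at-0, N5 stuck-at-1.
Only N2 stuck-at-0 is consistent with every test.

N2 stuck-at-0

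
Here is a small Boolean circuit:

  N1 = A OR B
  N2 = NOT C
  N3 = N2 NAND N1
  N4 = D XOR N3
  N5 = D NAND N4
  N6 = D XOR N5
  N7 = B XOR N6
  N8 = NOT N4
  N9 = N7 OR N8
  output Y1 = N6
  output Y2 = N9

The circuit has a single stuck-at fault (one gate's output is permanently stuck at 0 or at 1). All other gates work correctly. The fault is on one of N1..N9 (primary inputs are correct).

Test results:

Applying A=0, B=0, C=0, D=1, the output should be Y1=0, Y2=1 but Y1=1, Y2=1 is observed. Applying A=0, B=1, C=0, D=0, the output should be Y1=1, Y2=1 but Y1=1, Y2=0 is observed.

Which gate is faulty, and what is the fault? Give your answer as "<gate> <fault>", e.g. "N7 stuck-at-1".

Fault-free values for test 1 (A=0, B=0, C=0, D=1): N1=0, N2=1, N3=1, N4=0, N5=1, N6=0, N7=0, N8=1, N9=1, giving Y1=0, Y2=1. Observed Y1=1, Y2=1.
Test 1: faults giving observed Y1=1, Y2=1 are {N1 stuck-at-1, N3 stuck-at-0, N4 stuck-at-1, N5 stuck-at-0, N6 stuck-at-1}.
Test 2 (A=0, B=1, C=0, D=0): fault-free N1=1, N2=1, N3=0, N4=0, N5=1, N6=1, N7=0, N8=1, N9=1 → Y1=1, Y2=1; observed Y1=1, Y2=0. Eliminates N1 stuck-at-1, N3 stuck-at-0, N5 stuck-at-0, N6 stuck-at-1.
Only N4 stuck-at-1 is consistent with every test.

N4 stuck-at-1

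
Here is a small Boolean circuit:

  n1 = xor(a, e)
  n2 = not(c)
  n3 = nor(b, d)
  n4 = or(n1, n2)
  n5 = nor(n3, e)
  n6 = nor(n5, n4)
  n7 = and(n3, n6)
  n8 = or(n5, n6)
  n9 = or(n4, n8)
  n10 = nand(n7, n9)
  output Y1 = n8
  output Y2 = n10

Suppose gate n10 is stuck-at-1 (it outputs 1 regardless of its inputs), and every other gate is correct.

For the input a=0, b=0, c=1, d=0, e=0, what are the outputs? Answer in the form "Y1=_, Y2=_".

Y1=1, Y2=1

Propagate with n10 forced: n1=0, n2=0, n3=1, n4=0, n5=0, n6=1, n7=1, n8=1, n9=1, n10=1 [stuck-at-1].
So the outputs are Y1=1, Y2=1. (Without the fault they would be Y1=1, Y2=0.)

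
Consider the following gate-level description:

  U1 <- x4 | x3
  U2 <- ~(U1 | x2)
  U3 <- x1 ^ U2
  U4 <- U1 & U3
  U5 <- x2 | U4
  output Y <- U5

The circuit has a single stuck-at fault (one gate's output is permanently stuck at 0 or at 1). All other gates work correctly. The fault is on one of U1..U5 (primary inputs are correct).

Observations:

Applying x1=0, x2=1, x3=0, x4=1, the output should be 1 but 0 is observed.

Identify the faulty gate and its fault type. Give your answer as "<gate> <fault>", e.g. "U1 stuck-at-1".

Fault-free values for test 1 (x1=0, x2=1, x3=0, x4=1): U1=1, U2=0, U3=0, U4=0, U5=1, giving Y=1. Observed 0.
Test 1: faults giving observed 0 are {U5 stuck-at-0}.
Only U5 stuck-at-0 is consistent with every test.

U5 stuck-at-0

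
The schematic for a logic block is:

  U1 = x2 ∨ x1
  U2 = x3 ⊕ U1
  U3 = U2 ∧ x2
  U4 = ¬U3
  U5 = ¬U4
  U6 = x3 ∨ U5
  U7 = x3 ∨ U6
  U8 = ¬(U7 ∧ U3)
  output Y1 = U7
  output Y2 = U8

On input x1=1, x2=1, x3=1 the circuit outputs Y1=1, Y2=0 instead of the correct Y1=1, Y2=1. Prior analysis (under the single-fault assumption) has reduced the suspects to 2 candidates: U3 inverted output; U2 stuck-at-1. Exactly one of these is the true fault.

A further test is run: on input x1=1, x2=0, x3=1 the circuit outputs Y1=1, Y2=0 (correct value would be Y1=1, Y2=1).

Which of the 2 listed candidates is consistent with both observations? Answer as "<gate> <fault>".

U3 inverted output

Evaluate each candidate on input x1=1, x2=0, x3=1:
  U3 inverted output: U1=1, U2=0, U3=1 [inverted output], U4=0, U5=1, U6=1, U7=1, U8=0 → Y1=1, Y2=0 — matches
  U2 stuck-at-1: U1=1, U2=1 [stuck-at-1], U3=0, U4=1, U5=0, U6=1, U7=1, U8=1 → Y1=1, Y2=1 — eliminated
Only U3 inverted output reproduces the observed Y1=1, Y2=0.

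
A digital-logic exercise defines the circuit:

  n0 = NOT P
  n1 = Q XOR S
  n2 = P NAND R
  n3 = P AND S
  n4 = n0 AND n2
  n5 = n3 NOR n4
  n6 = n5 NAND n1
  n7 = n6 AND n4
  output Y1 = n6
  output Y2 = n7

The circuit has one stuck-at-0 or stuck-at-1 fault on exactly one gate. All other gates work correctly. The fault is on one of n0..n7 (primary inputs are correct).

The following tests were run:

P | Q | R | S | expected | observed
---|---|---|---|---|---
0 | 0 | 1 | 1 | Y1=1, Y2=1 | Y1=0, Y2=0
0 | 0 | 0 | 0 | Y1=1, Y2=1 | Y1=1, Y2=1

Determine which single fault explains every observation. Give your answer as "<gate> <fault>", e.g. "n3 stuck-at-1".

Fault-free values for test 1 (P=0, Q=0, R=1, S=1): n0=1, n1=1, n2=1, n3=0, n4=1, n5=0, n6=1, n7=1, giving Y1=1, Y2=1. Observed Y1=0, Y2=0.
Test 1: faults giving observed Y1=0, Y2=0 are {n0 stuck-at-0, n2 stuck-at-0, n4 stuck-at-0, n5 stuck-at-1, n6 stuck-at-0}.
Test 2 (P=0, Q=0, R=0, S=0): fault-free n0=1, n1=0, n2=1, n3=0, n4=1, n5=0, n6=1, n7=1 → Y1=1, Y2=1; observed Y1=1, Y2=1. Eliminates n0 stuck-at-0, n2 stuck-at-0, n4 stuck-at-0, n6 stuck-at-0.
Only n5 stuck-at-1 is consistent with every test.

n5 stuck-at-1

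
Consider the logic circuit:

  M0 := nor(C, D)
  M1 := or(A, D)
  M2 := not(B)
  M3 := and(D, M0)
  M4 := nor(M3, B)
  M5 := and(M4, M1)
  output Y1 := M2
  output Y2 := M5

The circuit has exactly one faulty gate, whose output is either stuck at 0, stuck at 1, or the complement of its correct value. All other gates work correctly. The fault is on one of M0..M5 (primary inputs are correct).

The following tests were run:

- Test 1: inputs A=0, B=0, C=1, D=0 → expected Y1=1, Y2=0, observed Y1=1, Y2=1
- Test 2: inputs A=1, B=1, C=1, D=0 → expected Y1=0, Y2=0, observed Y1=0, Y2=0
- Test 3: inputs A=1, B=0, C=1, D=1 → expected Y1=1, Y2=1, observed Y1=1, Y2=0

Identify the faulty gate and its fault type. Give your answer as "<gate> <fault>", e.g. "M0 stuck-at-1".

Fault-free values for test 1 (A=0, B=0, C=1, D=0): M0=0, M1=0, M2=1, M3=0, M4=1, M5=0, giving Y1=1, Y2=0. Observed Y1=1, Y2=1.
Test 1: faults giving observed Y1=1, Y2=1 are {M1 stuck-at-1, M1 inverted output, M5 stuck-at-1, M5 inverted output}.
Test 2 (A=1, B=1, C=1, D=0): fault-free M0=0, M1=1, M2=0, M3=0, M4=0, M5=0 → Y1=0, Y2=0; observed Y1=0, Y2=0. Eliminates M5 stuck-at-1, M5 inverted output.
Test 3 (A=1, B=0, C=1, D=1): fault-free M0=0, M1=1, M2=1, M3=0, M4=1, M5=1 → Y1=1, Y2=1; observed Y1=1, Y2=0. Eliminates M1 stuck-at-1.
Only M1 inverted output is consistent with every test.

M1 inverted output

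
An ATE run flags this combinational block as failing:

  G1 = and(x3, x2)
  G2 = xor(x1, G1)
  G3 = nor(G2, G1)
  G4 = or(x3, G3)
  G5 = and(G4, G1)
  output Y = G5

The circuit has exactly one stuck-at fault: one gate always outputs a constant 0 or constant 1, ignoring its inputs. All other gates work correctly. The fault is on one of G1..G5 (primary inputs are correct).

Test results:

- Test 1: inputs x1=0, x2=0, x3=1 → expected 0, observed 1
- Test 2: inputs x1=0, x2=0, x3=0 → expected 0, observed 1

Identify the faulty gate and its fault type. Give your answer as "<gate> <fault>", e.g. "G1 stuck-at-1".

Fault-free values for test 1 (x1=0, x2=0, x3=1): G1=0, G2=0, G3=1, G4=1, G5=0, giving Y=0. Observed 1.
Test 1: faults giving observed 1 are {G1 stuck-at-1, G5 stuck-at-1}.
Test 2 (x1=0, x2=0, x3=0): fault-free G1=0, G2=0, G3=1, G4=1, G5=0 → 0; observed 1. Eliminates G1 stuck-at-1.
Only G5 stuck-at-1 is consistent with every test.

G5 stuck-at-1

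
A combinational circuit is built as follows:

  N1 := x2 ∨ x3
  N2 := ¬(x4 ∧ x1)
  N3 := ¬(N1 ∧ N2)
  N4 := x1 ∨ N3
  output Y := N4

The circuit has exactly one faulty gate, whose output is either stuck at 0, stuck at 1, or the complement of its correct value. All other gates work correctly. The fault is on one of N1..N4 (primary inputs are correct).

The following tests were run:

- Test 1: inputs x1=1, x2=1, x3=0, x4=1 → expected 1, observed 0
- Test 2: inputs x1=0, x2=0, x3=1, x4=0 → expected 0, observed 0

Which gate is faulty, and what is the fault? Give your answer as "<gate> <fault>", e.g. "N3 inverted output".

Fault-free values for test 1 (x1=1, x2=1, x3=0, x4=1): N1=1, N2=0, N3=1, N4=1, giving Y=1. Observed 0.
Test 1: faults giving observed 0 are {N4 stuck-at-0, N4 inverted output}.
Test 2 (x1=0, x2=0, x3=1, x4=0): fault-free N1=1, N2=1, N3=0, N4=0 → 0; observed 0. Eliminates N4 inverted output.
Only N4 stuck-at-0 is consistent with every test.

N4 stuck-at-0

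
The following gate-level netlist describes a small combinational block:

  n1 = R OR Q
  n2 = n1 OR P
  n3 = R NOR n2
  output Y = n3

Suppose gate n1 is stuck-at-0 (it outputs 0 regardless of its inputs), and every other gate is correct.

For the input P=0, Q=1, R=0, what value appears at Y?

1

Propagate with n1 forced: n1=0 [stuck-at-0], n2=0, n3=1.
So Y = 1. (Without the fault it would be 0.)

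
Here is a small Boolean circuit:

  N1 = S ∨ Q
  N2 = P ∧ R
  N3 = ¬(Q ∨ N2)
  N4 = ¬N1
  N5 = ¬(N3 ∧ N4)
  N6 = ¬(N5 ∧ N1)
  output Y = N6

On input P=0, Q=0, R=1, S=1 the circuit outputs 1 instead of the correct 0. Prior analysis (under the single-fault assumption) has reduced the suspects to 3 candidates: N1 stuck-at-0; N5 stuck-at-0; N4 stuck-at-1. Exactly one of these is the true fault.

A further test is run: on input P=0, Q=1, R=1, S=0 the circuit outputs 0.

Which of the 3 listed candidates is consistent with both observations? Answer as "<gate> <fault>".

Evaluate each candidate on input P=0, Q=1, R=1, S=0:
  N1 stuck-at-0: N1=0 [stuck-at-0], N2=0, N3=0, N4=1, N5=1, N6=1 → 1 — eliminated
  N5 stuck-at-0: N1=1, N2=0, N3=0, N4=0, N5=0 [stuck-at-0], N6=1 → 1 — eliminated
  N4 stuck-at-1: N1=1, N2=0, N3=0, N4=1 [stuck-at-1], N5=1, N6=0 → 0 — matches
Only N4 stuck-at-1 reproduces the observed 0.

N4 stuck-at-1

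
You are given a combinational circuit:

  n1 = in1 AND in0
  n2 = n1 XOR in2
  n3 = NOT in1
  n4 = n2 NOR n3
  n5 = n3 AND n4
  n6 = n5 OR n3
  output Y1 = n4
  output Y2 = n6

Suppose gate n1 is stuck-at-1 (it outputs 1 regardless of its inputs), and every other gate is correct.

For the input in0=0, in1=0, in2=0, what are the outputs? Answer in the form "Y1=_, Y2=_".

Y1=0, Y2=1

Propagate with n1 forced: n1=1 [stuck-at-1], n2=1, n3=1, n4=0, n5=0, n6=1.
So the outputs are Y1=0, Y2=1. (Same as the fault-free value — the fault is masked on this input.)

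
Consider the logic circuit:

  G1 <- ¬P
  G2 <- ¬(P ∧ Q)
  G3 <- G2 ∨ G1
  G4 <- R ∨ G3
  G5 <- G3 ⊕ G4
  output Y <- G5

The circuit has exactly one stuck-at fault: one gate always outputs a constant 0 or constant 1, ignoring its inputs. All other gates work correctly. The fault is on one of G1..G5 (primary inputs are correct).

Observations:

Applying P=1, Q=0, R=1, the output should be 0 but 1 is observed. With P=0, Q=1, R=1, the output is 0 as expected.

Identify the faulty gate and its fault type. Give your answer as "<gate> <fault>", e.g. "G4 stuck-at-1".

G2 stuck-at-0

Fault-free values for test 1 (P=1, Q=0, R=1): G1=0, G2=1, G3=1, G4=1, G5=0, giving Y=0. Observed 1.
Test 1: faults giving observed 1 are {G2 stuck-at-0, G3 stuck-at-0, G4 stuck-at-0, G5 stuck-at-1}.
Test 2 (P=0, Q=1, R=1): fault-free G1=1, G2=1, G3=1, G4=1, G5=0 → 0; observed 0. Eliminates G3 stuck-at-0, G4 stuck-at-0, G5 stuck-at-1.
Only G2 stuck-at-0 is consistent with every test.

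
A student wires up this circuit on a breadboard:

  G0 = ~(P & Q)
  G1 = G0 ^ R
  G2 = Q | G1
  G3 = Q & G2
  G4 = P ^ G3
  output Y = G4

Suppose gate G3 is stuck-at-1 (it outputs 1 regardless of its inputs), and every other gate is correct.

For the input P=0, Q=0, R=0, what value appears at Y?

Propagate with G3 forced: G0=1, G1=1, G2=1, G3=1 [stuck-at-1], G4=1.
So Y = 1. (Without the fault it would be 0.)

1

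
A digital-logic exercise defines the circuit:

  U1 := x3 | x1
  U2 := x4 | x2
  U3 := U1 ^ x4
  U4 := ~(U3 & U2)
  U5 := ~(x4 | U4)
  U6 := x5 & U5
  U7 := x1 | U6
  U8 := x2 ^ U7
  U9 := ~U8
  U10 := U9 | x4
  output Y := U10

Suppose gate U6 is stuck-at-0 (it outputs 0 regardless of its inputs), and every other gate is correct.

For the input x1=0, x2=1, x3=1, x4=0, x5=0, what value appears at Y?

0

Propagate with U6 forced: U1=1, U2=1, U3=1, U4=0, U5=1, U6=0 [stuck-at-0], U7=0, U8=1, U9=0, U10=0.
So Y = 0. (Same as the fault-free value — the fault is masked on this input.)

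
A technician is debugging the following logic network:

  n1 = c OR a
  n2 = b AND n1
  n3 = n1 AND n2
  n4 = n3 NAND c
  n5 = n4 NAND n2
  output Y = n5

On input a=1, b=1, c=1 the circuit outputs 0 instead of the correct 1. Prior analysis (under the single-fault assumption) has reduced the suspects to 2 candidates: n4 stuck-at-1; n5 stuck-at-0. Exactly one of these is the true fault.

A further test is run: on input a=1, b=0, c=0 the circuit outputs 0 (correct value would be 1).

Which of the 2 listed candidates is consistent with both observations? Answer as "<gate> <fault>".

n5 stuck-at-0

Evaluate each candidate on input a=1, b=0, c=0:
  n4 stuck-at-1: n1=1, n2=0, n3=0, n4=1 [stuck-at-1], n5=1 → 1 — eliminated
  n5 stuck-at-0: n1=1, n2=0, n3=0, n4=1, n5=0 [stuck-at-0] → 0 — matches
Only n5 stuck-at-0 reproduces the observed 0.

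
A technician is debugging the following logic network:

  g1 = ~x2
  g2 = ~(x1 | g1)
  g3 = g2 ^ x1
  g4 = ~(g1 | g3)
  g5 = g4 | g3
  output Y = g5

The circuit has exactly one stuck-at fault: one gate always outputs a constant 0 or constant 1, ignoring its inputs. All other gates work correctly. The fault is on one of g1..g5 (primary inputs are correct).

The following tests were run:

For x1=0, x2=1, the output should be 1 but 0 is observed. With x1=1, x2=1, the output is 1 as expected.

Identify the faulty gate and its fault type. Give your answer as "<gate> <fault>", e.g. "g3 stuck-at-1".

Fault-free values for test 1 (x1=0, x2=1): g1=0, g2=1, g3=1, g4=0, g5=1, giving Y=1. Observed 0.
Test 1: faults giving observed 0 are {g1 stuck-at-1, g5 stuck-at-0}.
Test 2 (x1=1, x2=1): fault-free g1=0, g2=0, g3=1, g4=0, g5=1 → 1; observed 1. Eliminates g5 stuck-at-0.
Only g1 stuck-at-1 is consistent with every test.

g1 stuck-at-1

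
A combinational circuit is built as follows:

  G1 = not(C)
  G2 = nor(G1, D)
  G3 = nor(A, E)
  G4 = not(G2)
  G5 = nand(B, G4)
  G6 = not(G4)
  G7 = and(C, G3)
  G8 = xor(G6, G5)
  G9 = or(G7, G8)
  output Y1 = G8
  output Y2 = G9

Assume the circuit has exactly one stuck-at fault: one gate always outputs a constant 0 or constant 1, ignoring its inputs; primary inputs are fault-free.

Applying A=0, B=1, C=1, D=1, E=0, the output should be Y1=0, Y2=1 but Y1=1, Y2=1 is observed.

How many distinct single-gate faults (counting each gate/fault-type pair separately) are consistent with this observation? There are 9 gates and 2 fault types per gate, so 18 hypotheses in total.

3

Fault-free: G1=0, G2=0, G3=1, G4=1, G5=0, G6=0, G7=1, G8=0, G9=1 → Y1=0, Y2=1. Observed Y1=1, Y2=1.
  G1: none of the 2 fault types match ✗
  G2: none of the 2 fault types match ✗
  G3: none of the 2 fault types match ✗
  G4: none of the 2 fault types match ✗
  G5: stuck-at-1 ✓; others ✗
  G6: stuck-at-1 ✓; others ✗
  G7: none of the 2 fault types match ✗
  G8: stuck-at-1 ✓; others ✗
  G9: none of the 2 fault types match ✗
Consistent faults: {G5 stuck-at-1, G6 stuck-at-1, G8 stuck-at-1} — 3 in all.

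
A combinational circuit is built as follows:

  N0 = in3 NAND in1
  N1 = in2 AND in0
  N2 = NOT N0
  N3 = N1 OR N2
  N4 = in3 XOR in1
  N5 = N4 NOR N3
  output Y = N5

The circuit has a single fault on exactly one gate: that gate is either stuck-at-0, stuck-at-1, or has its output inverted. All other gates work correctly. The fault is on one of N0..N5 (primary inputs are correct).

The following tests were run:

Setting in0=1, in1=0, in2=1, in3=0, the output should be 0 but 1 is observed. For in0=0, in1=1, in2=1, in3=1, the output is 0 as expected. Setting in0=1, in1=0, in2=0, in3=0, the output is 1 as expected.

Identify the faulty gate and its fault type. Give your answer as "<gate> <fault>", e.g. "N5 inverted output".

N1 stuck-at-0

Fault-free values for test 1 (in0=1, in1=0, in2=1, in3=0): N0=1, N1=1, N2=0, N3=1, N4=0, N5=0, giving Y=0. Observed 1.
Test 1: faults giving observed 1 are {N1 stuck-at-0, N1 inverted output, N3 stuck-at-0, N3 inverted output, N5 stuck-at-1, N5 inverted output}.
Test 2 (in0=0, in1=1, in2=1, in3=1): fault-free N0=0, N1=0, N2=1, N3=1, N4=0, N5=0 → 0; observed 0. Eliminates N3 stuck-at-0, N3 inverted output, N5 stuck-at-1, N5 inverted output.
Test 3 (in0=1, in1=0, in2=0, in3=0): fault-free N0=1, N1=0, N2=0, N3=0, N4=0, N5=1 → 1; observed 1. Eliminates N1 inverted output.
Only N1 stuck-at-0 is consistent with every test.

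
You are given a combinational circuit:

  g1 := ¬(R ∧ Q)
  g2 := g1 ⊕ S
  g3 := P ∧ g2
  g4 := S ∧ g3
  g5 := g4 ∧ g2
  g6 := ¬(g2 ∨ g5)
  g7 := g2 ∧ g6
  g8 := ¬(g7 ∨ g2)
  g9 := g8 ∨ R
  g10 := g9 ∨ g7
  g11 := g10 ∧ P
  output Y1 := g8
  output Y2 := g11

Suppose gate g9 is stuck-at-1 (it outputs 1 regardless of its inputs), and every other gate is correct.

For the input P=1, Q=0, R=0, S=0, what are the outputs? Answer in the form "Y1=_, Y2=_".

Propagate with g9 forced: g1=1, g2=1, g3=1, g4=0, g5=0, g6=0, g7=0, g8=0, g9=1 [stuck-at-1], g10=1, g11=1.
So the outputs are Y1=0, Y2=1. (Without the fault they would be Y1=0, Y2=0.)

Y1=0, Y2=1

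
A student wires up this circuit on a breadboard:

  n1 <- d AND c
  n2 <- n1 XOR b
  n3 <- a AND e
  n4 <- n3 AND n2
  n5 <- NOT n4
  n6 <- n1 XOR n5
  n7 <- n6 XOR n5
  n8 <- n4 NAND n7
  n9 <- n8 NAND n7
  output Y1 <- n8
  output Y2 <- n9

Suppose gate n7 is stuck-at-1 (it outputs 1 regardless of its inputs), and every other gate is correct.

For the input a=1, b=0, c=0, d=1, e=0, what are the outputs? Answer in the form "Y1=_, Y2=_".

Propagate with n7 forced: n1=0, n2=0, n3=0, n4=0, n5=1, n6=1, n7=1 [stuck-at-1], n8=1, n9=0.
So the outputs are Y1=1, Y2=0. (Without the fault they would be Y1=1, Y2=1.)

Y1=1, Y2=0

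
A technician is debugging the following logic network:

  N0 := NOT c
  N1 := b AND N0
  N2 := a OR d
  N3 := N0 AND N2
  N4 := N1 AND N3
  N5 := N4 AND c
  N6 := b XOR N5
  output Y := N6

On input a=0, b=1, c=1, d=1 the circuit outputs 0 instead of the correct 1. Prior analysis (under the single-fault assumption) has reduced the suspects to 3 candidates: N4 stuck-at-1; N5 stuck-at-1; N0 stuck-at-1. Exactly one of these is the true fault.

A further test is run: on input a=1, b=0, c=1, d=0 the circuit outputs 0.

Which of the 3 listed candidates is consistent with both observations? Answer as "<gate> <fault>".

Evaluate each candidate on input a=1, b=0, c=1, d=0:
  N4 stuck-at-1: N0=0, N1=0, N2=1, N3=0, N4=1 [stuck-at-1], N5=1, N6=1 → 1 — eliminated
  N5 stuck-at-1: N0=0, N1=0, N2=1, N3=0, N4=0, N5=1 [stuck-at-1], N6=1 → 1 — eliminated
  N0 stuck-at-1: N0=1 [stuck-at-1], N1=0, N2=1, N3=1, N4=0, N5=0, N6=0 → 0 — matches
Only N0 stuck-at-1 reproduces the observed 0.

N0 stuck-at-1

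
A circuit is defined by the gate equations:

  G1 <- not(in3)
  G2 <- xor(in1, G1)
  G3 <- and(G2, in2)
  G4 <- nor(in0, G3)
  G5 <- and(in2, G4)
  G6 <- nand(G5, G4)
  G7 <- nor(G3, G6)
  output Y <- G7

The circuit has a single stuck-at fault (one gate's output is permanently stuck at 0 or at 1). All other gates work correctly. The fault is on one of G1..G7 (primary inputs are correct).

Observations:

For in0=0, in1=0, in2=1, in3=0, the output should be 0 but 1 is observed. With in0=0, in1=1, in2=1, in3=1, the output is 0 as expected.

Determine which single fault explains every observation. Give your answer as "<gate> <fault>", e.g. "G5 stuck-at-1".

Fault-free values for test 1 (in0=0, in1=0, in2=1, in3=0): G1=1, G2=1, G3=1, G4=0, G5=0, G6=1, G7=0, giving Y=0. Observed 1.
Test 1: faults giving observed 1 are {G1 stuck-at-0, G2 stuck-at-0, G3 stuck-at-0, G7 stuck-at-1}.
Test 2 (in0=0, in1=1, in2=1, in3=1): fault-free G1=0, G2=1, G3=1, G4=0, G5=0, G6=1, G7=0 → 0; observed 0. Eliminates G2 stuck-at-0, G3 stuck-at-0, G7 stuck-at-1.
Only G1 stuck-at-0 is consistent with every test.

G1 stuck-at-0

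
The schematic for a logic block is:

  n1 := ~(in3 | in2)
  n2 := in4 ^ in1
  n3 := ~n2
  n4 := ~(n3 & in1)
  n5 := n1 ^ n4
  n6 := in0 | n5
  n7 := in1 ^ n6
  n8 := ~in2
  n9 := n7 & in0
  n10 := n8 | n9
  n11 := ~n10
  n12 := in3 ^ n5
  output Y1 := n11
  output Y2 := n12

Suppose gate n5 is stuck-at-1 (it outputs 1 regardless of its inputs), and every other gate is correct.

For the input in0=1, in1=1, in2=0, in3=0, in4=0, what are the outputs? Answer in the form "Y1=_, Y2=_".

Propagate with n5 forced: n1=1, n2=1, n3=0, n4=1, n5=1 [stuck-at-1], n6=1, n7=0, n8=1, n9=0, n10=1, n11=0, n12=1.
So the outputs are Y1=0, Y2=1. (Without the fault they would be Y1=0, Y2=0.)

Y1=0, Y2=1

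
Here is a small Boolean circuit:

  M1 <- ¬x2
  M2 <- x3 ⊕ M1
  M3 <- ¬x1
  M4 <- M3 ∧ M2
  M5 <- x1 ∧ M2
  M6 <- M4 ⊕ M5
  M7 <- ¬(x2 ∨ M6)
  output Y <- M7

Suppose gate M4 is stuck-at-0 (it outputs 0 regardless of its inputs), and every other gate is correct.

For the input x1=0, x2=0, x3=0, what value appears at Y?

Propagate with M4 forced: M1=1, M2=1, M3=1, M4=0 [stuck-at-0], M5=0, M6=0, M7=1.
So Y = 1. (Without the fault it would be 0.)

1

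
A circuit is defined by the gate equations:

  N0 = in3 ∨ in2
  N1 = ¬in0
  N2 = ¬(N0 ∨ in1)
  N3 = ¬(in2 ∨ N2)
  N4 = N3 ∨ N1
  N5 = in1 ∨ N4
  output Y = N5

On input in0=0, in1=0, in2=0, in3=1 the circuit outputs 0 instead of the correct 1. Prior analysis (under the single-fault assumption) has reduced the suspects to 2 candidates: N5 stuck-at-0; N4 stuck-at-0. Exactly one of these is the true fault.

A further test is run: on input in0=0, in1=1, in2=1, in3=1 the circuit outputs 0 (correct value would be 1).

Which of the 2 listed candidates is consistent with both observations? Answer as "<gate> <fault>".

Evaluate each candidate on input in0=0, in1=1, in2=1, in3=1:
  N5 stuck-at-0: N0=1, N1=1, N2=0, N3=0, N4=1, N5=0 [stuck-at-0] → 0 — matches
  N4 stuck-at-0: N0=1, N1=1, N2=0, N3=0, N4=0 [stuck-at-0], N5=1 → 1 — eliminated
Only N5 stuck-at-0 reproduces the observed 0.

N5 stuck-at-0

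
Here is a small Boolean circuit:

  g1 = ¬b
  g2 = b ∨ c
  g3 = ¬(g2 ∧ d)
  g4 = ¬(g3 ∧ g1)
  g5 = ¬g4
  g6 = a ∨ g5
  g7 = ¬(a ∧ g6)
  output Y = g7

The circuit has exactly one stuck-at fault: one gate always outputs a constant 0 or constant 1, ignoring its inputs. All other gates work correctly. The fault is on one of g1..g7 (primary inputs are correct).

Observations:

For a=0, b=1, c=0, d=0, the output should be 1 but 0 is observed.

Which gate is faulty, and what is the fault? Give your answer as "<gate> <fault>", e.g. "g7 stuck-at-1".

Fault-free values for test 1 (a=0, b=1, c=0, d=0): g1=0, g2=1, g3=1, g4=1, g5=0, g6=0, g7=1, giving Y=1. Observed 0.
Test 1: faults giving observed 0 are {g7 stuck-at-0}.
Only g7 stuck-at-0 is consistent with every test.

g7 stuck-at-0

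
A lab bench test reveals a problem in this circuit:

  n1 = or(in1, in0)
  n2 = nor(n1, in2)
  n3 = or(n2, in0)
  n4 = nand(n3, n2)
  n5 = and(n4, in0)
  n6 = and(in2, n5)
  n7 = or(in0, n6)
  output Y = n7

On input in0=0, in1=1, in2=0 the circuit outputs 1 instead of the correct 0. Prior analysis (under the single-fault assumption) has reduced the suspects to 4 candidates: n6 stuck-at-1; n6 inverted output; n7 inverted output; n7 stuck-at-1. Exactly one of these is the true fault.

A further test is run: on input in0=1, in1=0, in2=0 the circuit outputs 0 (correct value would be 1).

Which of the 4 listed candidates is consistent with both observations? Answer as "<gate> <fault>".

n7 inverted output

Evaluate each candidate on input in0=1, in1=0, in2=0:
  n6 stuck-at-1: n1=1, n2=0, n3=1, n4=1, n5=1, n6=1 [stuck-at-1], n7=1 → 1 — eliminated
  n6 inverted output: n1=1, n2=0, n3=1, n4=1, n5=1, n6=1 [inverted output], n7=1 → 1 — eliminated
  n7 inverted output: n1=1, n2=0, n3=1, n4=1, n5=1, n6=0, n7=0 [inverted output] → 0 — matches
  n7 stuck-at-1: n1=1, n2=0, n3=1, n4=1, n5=1, n6=0, n7=1 [stuck-at-1] → 1 — eliminated
Only n7 inverted output reproduces the observed 0.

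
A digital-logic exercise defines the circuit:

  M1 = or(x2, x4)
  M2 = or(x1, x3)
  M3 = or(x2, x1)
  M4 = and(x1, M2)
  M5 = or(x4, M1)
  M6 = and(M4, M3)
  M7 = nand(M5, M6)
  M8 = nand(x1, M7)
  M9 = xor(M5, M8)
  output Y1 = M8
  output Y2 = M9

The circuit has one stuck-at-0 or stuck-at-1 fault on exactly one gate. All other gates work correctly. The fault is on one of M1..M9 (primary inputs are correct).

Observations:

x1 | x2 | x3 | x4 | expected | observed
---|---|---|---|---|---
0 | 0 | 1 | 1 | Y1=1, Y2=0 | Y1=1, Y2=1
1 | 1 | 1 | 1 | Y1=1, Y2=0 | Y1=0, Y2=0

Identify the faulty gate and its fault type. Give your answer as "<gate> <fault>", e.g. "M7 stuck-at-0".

Fault-free values for test 1 (x1=0, x2=0, x3=1, x4=1): M1=1, M2=1, M3=0, M4=0, M5=1, M6=0, M7=1, M8=1, M9=0, giving Y1=1, Y2=0. Observed Y1=1, Y2=1.
Test 1: faults giving observed Y1=1, Y2=1 are {M5 stuck-at-0, M9 stuck-at-1}.
Test 2 (x1=1, x2=1, x3=1, x4=1): fault-free M1=1, M2=1, M3=1, M4=1, M5=1, M6=1, M7=0, M8=1, M9=0 → Y1=1, Y2=0; observed Y1=0, Y2=0. Eliminates M9 stuck-at-1.
Only M5 stuck-at-0 is consistent with every test.

M5 stuck-at-0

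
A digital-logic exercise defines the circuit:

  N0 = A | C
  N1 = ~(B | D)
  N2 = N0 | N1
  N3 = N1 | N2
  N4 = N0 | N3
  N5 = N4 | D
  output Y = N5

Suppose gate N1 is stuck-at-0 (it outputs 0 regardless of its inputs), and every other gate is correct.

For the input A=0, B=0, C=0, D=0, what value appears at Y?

0

Propagate with N1 forced: N0=0, N1=0 [stuck-at-0], N2=0, N3=0, N4=0, N5=0.
So Y = 0. (Without the fault it would be 1.)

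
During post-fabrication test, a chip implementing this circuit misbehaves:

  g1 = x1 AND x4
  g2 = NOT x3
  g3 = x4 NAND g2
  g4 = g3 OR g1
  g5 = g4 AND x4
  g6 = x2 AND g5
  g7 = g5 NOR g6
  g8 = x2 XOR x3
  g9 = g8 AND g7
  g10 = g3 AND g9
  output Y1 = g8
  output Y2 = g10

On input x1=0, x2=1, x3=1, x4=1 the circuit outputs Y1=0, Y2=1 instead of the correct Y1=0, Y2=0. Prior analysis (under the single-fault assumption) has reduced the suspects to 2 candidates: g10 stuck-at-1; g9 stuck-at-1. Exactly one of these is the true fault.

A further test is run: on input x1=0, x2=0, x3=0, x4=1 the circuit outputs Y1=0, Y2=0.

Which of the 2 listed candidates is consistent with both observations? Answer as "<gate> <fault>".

Evaluate each candidate on input x1=0, x2=0, x3=0, x4=1:
  g10 stuck-at-1: g1=0, g2=1, g3=0, g4=0, g5=0, g6=0, g7=1, g8=0, g9=0, g10=1 [stuck-at-1] → Y1=0, Y2=1 — eliminated
  g9 stuck-at-1: g1=0, g2=1, g3=0, g4=0, g5=0, g6=0, g7=1, g8=0, g9=1 [stuck-at-1], g10=0 → Y1=0, Y2=0 — matches
Only g9 stuck-at-1 reproduces the observed Y1=0, Y2=0.

g9 stuck-at-1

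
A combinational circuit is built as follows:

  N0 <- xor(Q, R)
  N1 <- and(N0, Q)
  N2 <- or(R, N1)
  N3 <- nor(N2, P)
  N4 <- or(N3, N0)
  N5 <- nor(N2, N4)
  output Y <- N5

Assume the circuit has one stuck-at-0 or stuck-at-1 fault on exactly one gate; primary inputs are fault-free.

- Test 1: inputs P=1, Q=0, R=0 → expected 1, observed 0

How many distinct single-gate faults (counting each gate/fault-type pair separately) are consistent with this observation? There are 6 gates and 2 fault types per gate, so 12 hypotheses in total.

Fault-free: N0=0, N1=0, N2=0, N3=0, N4=0, N5=1 → 1. Observed 0.
  N0 stuck-at-0: output 1 ✗
  N0 stuck-at-1: output 0 ✓
  N1 stuck-at-0: output 1 ✗
  N1 stuck-at-1: output 0 ✓
  N2 stuck-at-0: output 1 ✗
  N2 stuck-at-1: output 0 ✓
  N3 stuck-at-0: output 1 ✗
  N3 stuck-at-1: output 0 ✓
  N4 stuck-at-0: output 1 ✗
  N4 stuck-at-1: output 0 ✓
  N5 stuck-at-0: output 0 ✓
  N5 stuck-at-1: output 1 ✗
Consistent faults: {N0 stuck-at-1, N1 stuck-at-1, N2 stuck-at-1, N3 stuck-at-1, N4 stuck-at-1, N5 stuck-at-0} — 6 in all.

6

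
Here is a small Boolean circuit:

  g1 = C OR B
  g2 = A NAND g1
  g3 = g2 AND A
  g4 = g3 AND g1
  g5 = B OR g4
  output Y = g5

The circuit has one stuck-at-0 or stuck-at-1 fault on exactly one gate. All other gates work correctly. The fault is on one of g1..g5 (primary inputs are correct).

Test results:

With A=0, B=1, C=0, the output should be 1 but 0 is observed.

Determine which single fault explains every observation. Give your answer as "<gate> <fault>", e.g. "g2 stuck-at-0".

g5 stuck-at-0

Fault-free values for test 1 (A=0, B=1, C=0): g1=1, g2=1, g3=0, g4=0, g5=1, giving Y=1. Observed 0.
Test 1: faults giving observed 0 are {g5 stuck-at-0}.
Only g5 stuck-at-0 is consistent with every test.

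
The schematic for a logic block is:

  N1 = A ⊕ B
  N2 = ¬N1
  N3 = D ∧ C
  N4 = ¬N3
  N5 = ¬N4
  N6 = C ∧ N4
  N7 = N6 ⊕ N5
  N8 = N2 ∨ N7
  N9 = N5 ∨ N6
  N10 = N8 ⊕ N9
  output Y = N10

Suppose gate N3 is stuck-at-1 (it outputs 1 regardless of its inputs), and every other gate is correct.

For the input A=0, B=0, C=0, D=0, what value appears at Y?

Propagate with N3 forced: N1=0, N2=1, N3=1 [stuck-at-1], N4=0, N5=1, N6=0, N7=1, N8=1, N9=1, N10=0.
So Y = 0. (Without the fault it would be 1.)

0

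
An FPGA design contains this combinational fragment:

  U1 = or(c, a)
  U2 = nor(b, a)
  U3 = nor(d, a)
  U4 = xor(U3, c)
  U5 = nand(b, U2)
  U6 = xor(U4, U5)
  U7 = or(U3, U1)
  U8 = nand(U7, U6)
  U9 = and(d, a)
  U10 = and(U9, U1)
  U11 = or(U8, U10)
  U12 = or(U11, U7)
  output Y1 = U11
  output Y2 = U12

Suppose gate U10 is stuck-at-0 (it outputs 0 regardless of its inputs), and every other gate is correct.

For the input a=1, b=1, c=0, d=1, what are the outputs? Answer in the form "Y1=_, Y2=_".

Propagate with U10 forced: U1=1, U2=0, U3=0, U4=0, U5=1, U6=1, U7=1, U8=0, U9=1, U10=0 [stuck-at-0], U11=0, U12=1.
So the outputs are Y1=0, Y2=1. (Without the fault they would be Y1=1, Y2=1.)

Y1=0, Y2=1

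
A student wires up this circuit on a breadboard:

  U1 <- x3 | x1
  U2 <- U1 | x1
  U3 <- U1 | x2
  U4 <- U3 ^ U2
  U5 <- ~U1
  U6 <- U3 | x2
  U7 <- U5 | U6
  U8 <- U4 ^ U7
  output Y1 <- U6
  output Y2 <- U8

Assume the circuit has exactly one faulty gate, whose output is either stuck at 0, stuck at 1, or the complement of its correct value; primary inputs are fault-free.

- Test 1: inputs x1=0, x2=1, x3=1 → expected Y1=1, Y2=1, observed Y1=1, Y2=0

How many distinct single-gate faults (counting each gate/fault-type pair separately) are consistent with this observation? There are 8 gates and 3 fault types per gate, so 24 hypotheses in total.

Fault-free: U1=1, U2=1, U3=1, U4=0, U5=0, U6=1, U7=1, U8=1 → Y1=1, Y2=1. Observed Y1=1, Y2=0.
  U1: stuck-at-0, inverted output ✓; others ✗
  U2: stuck-at-0, inverted output ✓; others ✗
  U3: stuck-at-0, inverted output ✓; others ✗
  U4: stuck-at-1, inverted output ✓; others ✗
  U5: none of the 3 fault types match ✗
  U6: none of the 3 fault types match ✗
  U7: stuck-at-0, inverted output ✓; others ✗
  U8: stuck-at-0, inverted output ✓; others ✗
Consistent faults: {U1 stuck-at-0, U1 inverted output, U2 stuck-at-0, U2 inverted output, U3 stuck-at-0, U3 inverted output, U4 stuck-at-1, U4 inverted output, U7 stuck-at-0, U7 inverted output, U8 stuck-at-0, U8 inverted output} — 12 in all.

12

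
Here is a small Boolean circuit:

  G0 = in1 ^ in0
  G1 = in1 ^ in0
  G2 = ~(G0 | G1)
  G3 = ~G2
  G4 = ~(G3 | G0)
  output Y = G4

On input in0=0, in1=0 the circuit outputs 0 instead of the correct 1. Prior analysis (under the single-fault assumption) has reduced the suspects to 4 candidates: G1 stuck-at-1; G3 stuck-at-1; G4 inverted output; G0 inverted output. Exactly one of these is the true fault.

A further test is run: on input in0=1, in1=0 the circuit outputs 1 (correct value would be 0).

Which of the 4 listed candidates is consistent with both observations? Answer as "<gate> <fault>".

G4 inverted output

Evaluate each candidate on input in0=1, in1=0:
  G1 stuck-at-1: G0=1, G1=1 [stuck-at-1], G2=0, G3=1, G4=0 → 0 — eliminated
  G3 stuck-at-1: G0=1, G1=1, G2=0, G3=1 [stuck-at-1], G4=0 → 0 — eliminated
  G4 inverted output: G0=1, G1=1, G2=0, G3=1, G4=1 [inverted output] → 1 — matches
  G0 inverted output: G0=0 [inverted output], G1=1, G2=0, G3=1, G4=0 → 0 — eliminated
Only G4 inverted output reproduces the observed 1.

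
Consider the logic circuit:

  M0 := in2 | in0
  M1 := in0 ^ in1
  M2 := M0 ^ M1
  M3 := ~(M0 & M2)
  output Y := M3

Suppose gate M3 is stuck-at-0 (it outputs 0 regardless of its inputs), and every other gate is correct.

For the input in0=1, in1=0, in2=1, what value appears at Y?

0

Propagate with M3 forced: M0=1, M1=1, M2=0, M3=0 [stuck-at-0].
So Y = 0. (Without the fault it would be 1.)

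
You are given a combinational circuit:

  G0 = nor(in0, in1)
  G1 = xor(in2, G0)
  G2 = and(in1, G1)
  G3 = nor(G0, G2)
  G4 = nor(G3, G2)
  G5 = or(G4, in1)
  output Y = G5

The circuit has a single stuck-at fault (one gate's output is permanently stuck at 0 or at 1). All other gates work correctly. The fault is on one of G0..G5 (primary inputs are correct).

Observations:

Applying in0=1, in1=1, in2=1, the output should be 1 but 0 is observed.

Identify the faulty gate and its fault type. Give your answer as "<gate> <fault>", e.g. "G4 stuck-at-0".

G5 stuck-at-0

Fault-free values for test 1 (in0=1, in1=1, in2=1): G0=0, G1=1, G2=1, G3=0, G4=0, G5=1, giving Y=1. Observed 0.
Test 1: faults giving observed 0 are {G5 stuck-at-0}.
Only G5 stuck-at-0 is consistent with every test.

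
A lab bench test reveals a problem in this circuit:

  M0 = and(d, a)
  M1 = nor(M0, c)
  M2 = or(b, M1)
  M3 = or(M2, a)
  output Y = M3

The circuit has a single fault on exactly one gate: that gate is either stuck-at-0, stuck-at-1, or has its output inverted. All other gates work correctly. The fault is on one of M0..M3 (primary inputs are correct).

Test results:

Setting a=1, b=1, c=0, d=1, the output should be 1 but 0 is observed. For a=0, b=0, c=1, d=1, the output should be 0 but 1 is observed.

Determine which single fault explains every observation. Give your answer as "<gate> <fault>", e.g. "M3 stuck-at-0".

Fault-free values for test 1 (a=1, b=1, c=0, d=1): M0=1, M1=0, M2=1, M3=1, giving Y=1. Observed 0.
Test 1: faults giving observed 0 are {M3 stuck-at-0, M3 inverted output}.
Test 2 (a=0, b=0, c=1, d=1): fault-free M0=0, M1=0, M2=0, M3=0 → 0; observed 1. Eliminates M3 stuck-at-0.
Only M3 inverted output is consistent with every test.

M3 inverted output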